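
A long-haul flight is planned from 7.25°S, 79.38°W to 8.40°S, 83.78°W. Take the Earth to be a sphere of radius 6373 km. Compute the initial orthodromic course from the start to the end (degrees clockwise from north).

N = sin Δλ·cos φ₂ = -0.0759;  D = cos φ₁ sin φ₂ − sin φ₁ cos φ₂ cos Δλ = -0.0204
initial course = atan2(N, D) = 254.93°

254.9°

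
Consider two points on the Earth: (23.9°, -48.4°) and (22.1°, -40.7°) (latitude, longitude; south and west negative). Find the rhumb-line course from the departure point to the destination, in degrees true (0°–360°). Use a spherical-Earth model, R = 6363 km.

104.3°

Δψ = ln[tan(π/4+φ₂/2)/tan(π/4+φ₁/2)] = -0.0341
Δλ = +0.1344 rad (taken the short way round)
course = atan2(Δλ, Δψ) = 104.25°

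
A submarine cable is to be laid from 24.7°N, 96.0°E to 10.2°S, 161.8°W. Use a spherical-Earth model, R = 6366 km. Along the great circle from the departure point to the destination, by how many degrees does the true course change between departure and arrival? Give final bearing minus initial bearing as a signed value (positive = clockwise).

Initial bearing θ₁ = atan2(sin Δλ cos φ₂, cos φ₁ sin φ₂ − sin φ₁ cos φ₂ cos Δλ) = 94.40°
Final bearing θ₂ = (initial bearing from the destination back to the start) + 180° = 113.02°
Δθ = θ₂ − θ₁ = +18.6°

+18.6°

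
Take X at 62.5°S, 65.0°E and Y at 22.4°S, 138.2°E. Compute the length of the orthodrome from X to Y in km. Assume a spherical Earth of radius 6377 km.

6959 km

cos σ = sin φ₁ sin φ₂ + cos φ₁ cos φ₂ cos Δλ
      = sin(-62.50°)sin(-22.40°) + cos(-62.50°)cos(-22.40°)cos(73.20°) = 0.4614
σ = 62.522° → d = Rσ = 6377·1.09122 = 6959 km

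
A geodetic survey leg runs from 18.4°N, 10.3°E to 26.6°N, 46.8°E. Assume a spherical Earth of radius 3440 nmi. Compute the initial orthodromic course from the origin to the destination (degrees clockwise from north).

N = sin Δλ·cos φ₂ = +0.5319;  D = cos φ₁ sin φ₂ − sin φ₁ cos φ₂ cos Δλ = +0.1980
initial course = atan2(N, D) = 69.58°

69.6°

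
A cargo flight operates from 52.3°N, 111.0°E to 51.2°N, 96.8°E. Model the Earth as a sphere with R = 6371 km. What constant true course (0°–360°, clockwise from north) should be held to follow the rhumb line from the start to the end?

262.9°

Δψ = ln[tan(π/4+φ₂/2)/tan(π/4+φ₁/2)] = -0.0310
Δλ = -0.2478 rad (taken the short way round)
course = atan2(Δλ, Δψ) = 262.87°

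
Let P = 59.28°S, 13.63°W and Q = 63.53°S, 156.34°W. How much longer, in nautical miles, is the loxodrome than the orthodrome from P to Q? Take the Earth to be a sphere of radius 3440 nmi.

862 nmi

Great circle: cos σ = sin φ₁ sin φ₂ + cos φ₁ cos φ₂ cos Δλ,  σ = 0.9417 rad → d_gc = 3239.5 nmi
Rhumb line: Δψ = -0.1553, q = Δφ/Δψ = 0.4778, d_rh = R√(Δφ²+q²Δλ²) = 4101.5 nmi
Excess = 4101.5 − 3239.5 = 862.0 ≈ 862 nmi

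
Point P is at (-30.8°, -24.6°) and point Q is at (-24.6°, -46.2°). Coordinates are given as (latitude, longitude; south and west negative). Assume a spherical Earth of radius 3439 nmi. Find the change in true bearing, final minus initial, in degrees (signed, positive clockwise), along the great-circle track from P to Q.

+10.1°

Initial bearing θ₁ = atan2(sin Δλ cos φ₂, cos φ₁ sin φ₂ − sin φ₁ cos φ₂ cos Δλ) = 282.68°
Final bearing θ₂ = (initial bearing from the destination back to the start) + 180° = 292.83°
Δθ = θ₂ − θ₁ = +10.1°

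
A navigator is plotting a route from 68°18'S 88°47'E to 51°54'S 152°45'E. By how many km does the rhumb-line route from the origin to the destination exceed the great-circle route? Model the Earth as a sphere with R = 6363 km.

155 km

Great circle: cos σ = sin φ₁ sin φ₂ + cos φ₁ cos φ₂ cos Δλ,  σ = 0.5894 rad → d_gc = 3750.1 km
Rhumb line: Δψ = +0.5887, q = Δφ/Δψ = 0.4862, d_rh = R√(Δφ²+q²Δλ²) = 3904.9 km
Excess = 3904.9 − 3750.1 = 154.8 ≈ 155 km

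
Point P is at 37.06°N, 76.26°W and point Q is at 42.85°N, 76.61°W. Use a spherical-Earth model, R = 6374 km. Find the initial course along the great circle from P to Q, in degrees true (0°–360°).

N = sin Δλ·cos φ₂ = -0.0045;  D = cos φ₁ sin φ₂ − sin φ₁ cos φ₂ cos Δλ = +0.1009
initial course = atan2(N, D) = 357.46°

357.5°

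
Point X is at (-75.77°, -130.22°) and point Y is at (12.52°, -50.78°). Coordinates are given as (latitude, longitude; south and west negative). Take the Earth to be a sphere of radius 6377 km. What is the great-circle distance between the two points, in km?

cos σ = sin φ₁ sin φ₂ + cos φ₁ cos φ₂ cos Δλ
      = sin(-75.77°)sin(12.52°) + cos(-75.77°)cos(12.52°)cos(79.44°) = -0.1662
σ = 99.564° → d = Rσ = 6377·1.73772 = 11081 km

11081 km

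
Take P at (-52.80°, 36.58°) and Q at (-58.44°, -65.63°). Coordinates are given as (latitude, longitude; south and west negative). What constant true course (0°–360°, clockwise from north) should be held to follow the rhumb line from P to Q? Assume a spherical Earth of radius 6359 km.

264.4°

Meridional parts: M(φ₁)=-1.0890, M(φ₂)=-1.2637 → ΔM = -0.1747;  Δλ = -1.7839 rad
tan C = Δλ / ΔM = +10.2115 → C = 264.41°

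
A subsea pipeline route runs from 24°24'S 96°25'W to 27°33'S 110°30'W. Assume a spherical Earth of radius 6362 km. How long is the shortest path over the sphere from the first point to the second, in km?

1448 km

Haversine: a = sin²(Δφ/2)+cos φ₁ cos φ₂ sin²(Δλ/2) = 0.01289;  σ = 2·atan2(√a,√(1−a))
σ = 13.038° → d = Rσ = 6362·0.22756 = 1448 km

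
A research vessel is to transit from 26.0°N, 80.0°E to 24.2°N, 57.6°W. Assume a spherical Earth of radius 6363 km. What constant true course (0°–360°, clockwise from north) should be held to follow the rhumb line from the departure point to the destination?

269.2°

Δψ = ln[tan(π/4+φ₂/2)/tan(π/4+φ₁/2)] = -0.0347
Δλ = -2.4016 rad (taken the short way round)
course = atan2(Δλ, Δψ) = 269.17°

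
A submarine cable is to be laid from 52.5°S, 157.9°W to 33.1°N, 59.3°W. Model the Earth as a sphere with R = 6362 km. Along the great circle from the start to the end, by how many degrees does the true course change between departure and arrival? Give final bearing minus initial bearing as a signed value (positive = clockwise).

Initial bearing θ₁ = atan2(sin Δλ cos φ₂, cos φ₁ sin φ₂ − sin φ₁ cos φ₂ cos Δλ) = 74.28°
Final bearing θ₂ = (initial bearing from the destination back to the start) + 180° = 44.39°
Δθ = θ₂ − θ₁ = -29.9°

-29.9°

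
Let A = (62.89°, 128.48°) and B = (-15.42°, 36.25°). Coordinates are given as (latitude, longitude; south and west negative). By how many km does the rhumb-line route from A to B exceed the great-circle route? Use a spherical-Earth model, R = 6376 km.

Great circle: cos σ = sin φ₁ sin φ₂ + cos φ₁ cos φ₂ cos Δλ,  σ = 1.8274 rad → d_gc = 11651.3 km
Rhumb line: Δψ = -1.6950, q = Δφ/Δψ = 0.8063, d_rh = R√(Δφ²+q²Δλ²) = 12018.1 km
Excess = 12018.1 − 11651.3 = 366.8 ≈ 367 km

367 km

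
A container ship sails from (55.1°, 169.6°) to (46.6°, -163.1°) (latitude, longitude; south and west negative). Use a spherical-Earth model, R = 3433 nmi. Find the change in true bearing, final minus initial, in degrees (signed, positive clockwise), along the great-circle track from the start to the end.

At departure: θ₁ = atan2(sin Δλ cos φ₂, cos φ₁ sin φ₂ − sin φ₁ cos φ₂ cos Δλ) = 105.10°
At arrival: θ₂ = atan2(sin Δλ cos φ₁, −cos φ₂ sin φ₁ + sin φ₂ cos φ₁ cos Δλ) = 126.49°
Δθ = θ₂ − θ₁ = +21.4°

+21.4°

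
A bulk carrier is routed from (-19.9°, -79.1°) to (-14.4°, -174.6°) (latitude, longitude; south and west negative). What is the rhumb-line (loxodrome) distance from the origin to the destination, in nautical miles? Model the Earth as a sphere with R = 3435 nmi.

5478 nmi

Rhumb course C = atan2(Δλ, Δψ) with Δψ = ln[tan(π/4+φ₂/2)/tan(π/4+φ₁/2)] = +0.1005, Δλ = -1.6668 → C = 273.45°
d = R·|Δφ| / |cos C| = 3435·0.09599 / 0.06019 = 5478 nmi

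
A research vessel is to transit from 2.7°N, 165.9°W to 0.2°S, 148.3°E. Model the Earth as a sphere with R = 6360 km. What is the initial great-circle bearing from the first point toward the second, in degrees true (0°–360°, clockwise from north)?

267.1°

θ = atan2( sin Δλ·cos φ₂ ,  cos φ₁ sin φ₂ − sin φ₁ cos φ₂ cos Δλ )
  = atan2(-0.7169, -0.0363) = 267.10°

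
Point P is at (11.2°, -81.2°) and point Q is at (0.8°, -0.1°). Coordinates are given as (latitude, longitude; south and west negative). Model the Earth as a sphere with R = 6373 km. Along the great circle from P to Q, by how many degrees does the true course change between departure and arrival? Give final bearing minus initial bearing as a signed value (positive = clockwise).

At departure: θ₁ = atan2(sin Δλ cos φ₂, cos φ₁ sin φ₂ − sin φ₁ cos φ₂ cos Δλ) = 90.95°
At arrival: θ₂ = atan2(sin Δλ cos φ₁, −cos φ₂ sin φ₁ + sin φ₂ cos φ₁ cos Δλ) = 101.21°
Δθ = θ₂ − θ₁ = +10.3°

+10.3°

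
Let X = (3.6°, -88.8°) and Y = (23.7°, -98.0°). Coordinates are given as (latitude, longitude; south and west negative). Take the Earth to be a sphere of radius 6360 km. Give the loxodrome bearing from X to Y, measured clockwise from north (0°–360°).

336.1°

Meridional parts: M(φ₁)=+0.0629, M(φ₂)=+0.4260 → ΔM = +0.3631;  Δλ = -0.1606 rad
tan C = Δλ / ΔM = -0.4422 → C = 336.14°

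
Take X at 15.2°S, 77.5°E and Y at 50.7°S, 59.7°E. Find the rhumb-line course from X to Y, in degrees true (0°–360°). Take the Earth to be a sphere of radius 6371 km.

Meridional parts: M(φ₁)=-0.2685, M(φ₂)=-1.0298 → ΔM = -0.7614;  Δλ = -0.3107 rad
tan C = Δλ / ΔM = +0.4080 → C = 202.20°

202.2°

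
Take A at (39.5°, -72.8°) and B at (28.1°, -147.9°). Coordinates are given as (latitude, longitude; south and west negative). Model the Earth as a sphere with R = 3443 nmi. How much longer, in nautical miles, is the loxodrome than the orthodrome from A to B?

Great circle: cos σ = sin φ₁ sin φ₂ + cos φ₁ cos φ₂ cos Δλ,  σ = 1.0763 rad → d_gc = 3705.6 nmi
Rhumb line: Δψ = -0.2402, q = Δφ/Δψ = 0.8284, d_rh = R√(Δφ²+q²Δλ²) = 3800.6 nmi
Excess = 3800.6 − 3705.6 = 95.0 ≈ 95 nmi

95 nmi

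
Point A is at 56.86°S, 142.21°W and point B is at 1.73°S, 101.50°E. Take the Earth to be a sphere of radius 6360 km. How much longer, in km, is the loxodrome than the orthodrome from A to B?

780 km

Great circle: cos σ = sin φ₁ sin φ₂ + cos φ₁ cos φ₂ cos Δλ,  σ = 1.7893 rad → d_gc = 11379.8 km
Rhumb line: Δψ = +1.1820, q = Δφ/Δψ = 0.8140, d_rh = R√(Δφ²+q²Δλ²) = 12160.2 km
Excess = 12160.2 − 11379.8 = 780.4 ≈ 780 km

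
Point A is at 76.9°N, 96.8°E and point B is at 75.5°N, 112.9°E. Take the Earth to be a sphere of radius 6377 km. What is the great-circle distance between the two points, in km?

453 km

Haversine: a = sin²(Δφ/2)+cos φ₁ cos φ₂ sin²(Δλ/2) = 0.00126;  σ = 2·atan2(√a,√(1−a))
σ = 4.072° → d = Rσ = 6377·0.07107 = 453 km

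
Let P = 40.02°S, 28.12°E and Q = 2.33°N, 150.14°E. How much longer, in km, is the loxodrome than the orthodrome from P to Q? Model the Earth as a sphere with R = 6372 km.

Great circle: cos σ = sin φ₁ sin φ₂ + cos φ₁ cos φ₂ cos Δλ,  σ = 2.0173 rad → d_gc = 12854.5 km
Rhumb line: Δψ = +0.8040, q = Δφ/Δψ = 0.9193, d_rh = R√(Δφ²+q²Δλ²) = 13334.3 km
Excess = 13334.3 − 12854.5 = 479.8 ≈ 480 km

480 km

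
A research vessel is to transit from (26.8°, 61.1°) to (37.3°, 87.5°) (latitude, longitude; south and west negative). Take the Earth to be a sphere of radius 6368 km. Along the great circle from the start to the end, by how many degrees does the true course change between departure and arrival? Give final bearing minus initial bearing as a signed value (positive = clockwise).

Initial bearing θ₁ = atan2(sin Δλ cos φ₂, cos φ₁ sin φ₂ − sin φ₁ cos φ₂ cos Δλ) = 58.16°
Final bearing θ₂ = (initial bearing from the destination back to the start) + 180° = 72.41°
Δθ = θ₂ − θ₁ = +14.2°

+14.2°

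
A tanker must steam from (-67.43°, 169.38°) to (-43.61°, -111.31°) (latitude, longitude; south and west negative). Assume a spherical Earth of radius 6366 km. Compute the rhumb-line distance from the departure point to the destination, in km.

5476 km

Δψ = ln[tan(π/4+φ₂/2)/tan(π/4+φ₁/2)] = +0.7642;  Δφ = +0.4157 rad,  Δλ = +1.3842 rad
q = Δφ/Δψ = 0.5440
d = R·√(Δφ² + q²Δλ²) = 6366·0.86015 = 5476 km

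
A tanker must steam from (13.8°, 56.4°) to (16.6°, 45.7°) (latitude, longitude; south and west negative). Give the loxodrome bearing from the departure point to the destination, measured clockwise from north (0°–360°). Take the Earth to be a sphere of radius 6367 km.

285.2°

Δψ = ln[tan(π/4+φ₂/2)/tan(π/4+φ₁/2)] = +0.0506
Δλ = -0.1868 rad (taken the short way round)
course = atan2(Δλ, Δψ) = 285.17°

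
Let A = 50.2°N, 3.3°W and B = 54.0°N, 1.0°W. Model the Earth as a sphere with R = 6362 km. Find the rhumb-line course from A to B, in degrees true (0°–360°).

Meridional parts: M(φ₁)=+1.0161, M(φ₂)=+1.1242 → ΔM = +0.1081;  Δλ = +0.0401 rad
tan C = Δλ / ΔM = +0.3715 → C = 20.38°

20.4°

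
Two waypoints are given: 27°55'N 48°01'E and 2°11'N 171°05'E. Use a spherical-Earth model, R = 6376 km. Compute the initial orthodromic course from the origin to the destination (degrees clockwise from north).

N = sin Δλ·cos φ₂ = +0.8374;  D = cos φ₁ sin φ₂ − sin φ₁ cos φ₂ cos Δλ = +0.2889
initial course = atan2(N, D) = 70.96°

71.0°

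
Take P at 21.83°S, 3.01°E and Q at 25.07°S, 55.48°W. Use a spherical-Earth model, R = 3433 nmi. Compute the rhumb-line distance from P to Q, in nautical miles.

3220 nmi

Δψ = ln[tan(π/4+φ₂/2)/tan(π/4+φ₁/2)] = -0.0617;  Δφ = -0.0565 rad,  Δλ = -1.0208 rad
q = Δφ/Δψ = 0.9172
d = R·√(Δφ² + q²Δλ²) = 3433·0.93806 = 3220 nmi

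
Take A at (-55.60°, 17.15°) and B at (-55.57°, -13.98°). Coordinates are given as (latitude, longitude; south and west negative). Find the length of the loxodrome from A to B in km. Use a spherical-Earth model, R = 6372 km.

1957 km

Δψ = ln[tan(π/4+φ₂/2)/tan(π/4+φ₁/2)] = +0.0009;  Δφ = +0.0005 rad,  Δλ = -0.5433 rad
q = Δφ/Δψ = 0.5652
d = R·√(Δφ² + q²Δλ²) = 6372·0.30708 = 1957 km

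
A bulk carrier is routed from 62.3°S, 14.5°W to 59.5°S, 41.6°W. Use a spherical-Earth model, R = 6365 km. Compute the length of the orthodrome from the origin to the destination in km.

Haversine: a = sin²(Δφ/2)+cos φ₁ cos φ₂ sin²(Δλ/2) = 0.01355;  σ = 2·atan2(√a,√(1−a))
σ = 13.368° → d = Rσ = 6365·0.23332 = 1485 km

1485 km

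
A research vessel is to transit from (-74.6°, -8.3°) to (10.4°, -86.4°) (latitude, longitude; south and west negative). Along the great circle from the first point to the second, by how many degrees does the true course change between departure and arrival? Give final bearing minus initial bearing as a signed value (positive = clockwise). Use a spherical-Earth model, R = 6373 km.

Initial bearing θ₁ = atan2(sin Δλ cos φ₂, cos φ₁ sin φ₂ − sin φ₁ cos φ₂ cos Δλ) = 284.20°
Final bearing θ₂ = (initial bearing from the destination back to the start) + 180° = 344.83°
Δθ = θ₂ − θ₁ = +60.6°

+60.6°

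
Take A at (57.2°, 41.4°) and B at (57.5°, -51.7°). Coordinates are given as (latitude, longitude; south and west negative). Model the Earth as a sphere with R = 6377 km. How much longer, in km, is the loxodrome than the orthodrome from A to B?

458 km

Great circle: cos σ = sin φ₁ sin φ₂ + cos φ₁ cos φ₂ cos Δλ,  σ = 0.8049 rad → d_gc = 5132.8 km
Rhumb line: Δψ = +0.0097, q = Δφ/Δψ = 0.5395, d_rh = R√(Δφ²+q²Δλ²) = 5590.4 km
Excess = 5590.4 − 5132.8 = 457.6 ≈ 458 km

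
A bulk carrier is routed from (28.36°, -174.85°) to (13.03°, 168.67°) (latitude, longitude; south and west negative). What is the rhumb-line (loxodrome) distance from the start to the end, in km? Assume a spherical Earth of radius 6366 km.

2411 km

Rhumb course C = atan2(Δλ, Δψ) with Δψ = ln[tan(π/4+φ₂/2)/tan(π/4+φ₁/2)] = -0.2871, Δλ = -0.2876 → C = 225.05°
d = R·|Δφ| / |cos C| = 6366·0.26756 / 0.70648 = 2411 km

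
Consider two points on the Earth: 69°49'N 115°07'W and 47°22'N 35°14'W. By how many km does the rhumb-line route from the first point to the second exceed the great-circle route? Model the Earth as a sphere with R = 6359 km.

308 km

Great circle: cos σ = sin φ₁ sin φ₂ + cos φ₁ cos φ₂ cos Δλ,  σ = 0.7502 rad → d_gc = 4770.3 km
Rhumb line: Δψ = -0.7851, q = Δφ/Δψ = 0.4991, d_rh = R√(Δφ²+q²Δλ²) = 5078.3 km
Excess = 5078.3 − 4770.3 = 308.0 ≈ 308 km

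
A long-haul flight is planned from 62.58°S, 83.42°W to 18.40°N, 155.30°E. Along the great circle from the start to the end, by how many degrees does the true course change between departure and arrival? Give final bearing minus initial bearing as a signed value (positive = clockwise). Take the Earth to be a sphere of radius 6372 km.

At departure: θ₁ = atan2(sin Δλ cos φ₂, cos φ₁ sin φ₂ − sin φ₁ cos φ₂ cos Δλ) = 250.20°
At arrival: θ₂ = atan2(sin Δλ cos φ₁, −cos φ₂ sin φ₁ + sin φ₂ cos φ₁ cos Δλ) = 332.83°
Δθ = θ₂ − θ₁ = +82.6°

+82.6°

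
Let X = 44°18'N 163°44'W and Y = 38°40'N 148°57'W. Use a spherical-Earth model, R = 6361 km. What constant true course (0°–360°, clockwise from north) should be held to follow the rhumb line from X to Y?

Δψ = ln[tan(π/4+φ₂/2)/tan(π/4+φ₁/2)] = -0.1314
Δλ = +0.2580 rad (taken the short way round)
course = atan2(Δλ, Δψ) = 116.98°

117.0°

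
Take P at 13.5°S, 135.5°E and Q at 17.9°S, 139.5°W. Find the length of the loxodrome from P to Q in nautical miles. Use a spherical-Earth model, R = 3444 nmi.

4924 nmi

Rhumb course C = atan2(Δλ, Δψ) with Δψ = ln[tan(π/4+φ₂/2)/tan(π/4+φ₁/2)] = -0.0798, Δλ = +1.4835 → C = 93.08°
d = R·|Δφ| / |cos C| = 3444·0.07679 / 0.05371 = 4924 nmi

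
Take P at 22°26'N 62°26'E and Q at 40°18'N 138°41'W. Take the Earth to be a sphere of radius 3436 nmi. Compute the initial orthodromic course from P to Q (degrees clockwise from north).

17.5°

N = sin Δλ·cos φ₂ = +0.2748;  D = cos φ₁ sin φ₂ − sin φ₁ cos φ₂ cos Δλ = +0.8693
initial course = atan2(N, D) = 17.54°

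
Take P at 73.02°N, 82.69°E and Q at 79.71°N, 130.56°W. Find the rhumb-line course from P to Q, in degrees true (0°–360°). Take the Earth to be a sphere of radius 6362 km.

Δψ = ln[tan(π/4+φ₂/2)/tan(π/4+φ₁/2)] = +0.5055
Δλ = +2.5613 rad (taken the short way round)
course = atan2(Δλ, Δψ) = 78.83°

78.8°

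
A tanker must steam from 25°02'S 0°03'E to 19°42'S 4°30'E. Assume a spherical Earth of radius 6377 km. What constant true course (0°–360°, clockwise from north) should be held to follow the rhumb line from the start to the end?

Δψ = ln[tan(π/4+φ₂/2)/tan(π/4+φ₁/2)] = +0.1007
Δλ = +0.0777 rad (taken the short way round)
course = atan2(Δλ, Δψ) = 37.64°

37.6°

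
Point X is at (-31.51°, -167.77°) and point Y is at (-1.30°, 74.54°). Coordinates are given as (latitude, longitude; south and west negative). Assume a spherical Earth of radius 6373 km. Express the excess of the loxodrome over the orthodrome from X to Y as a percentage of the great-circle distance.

2.5%

Great circle: σ = 1.9651 rad → d_gc = Rσ = 12523.9 km
Rhumb: Δφ = +0.5273, Δλ = -2.0541, Δψ = +0.5573, q = Δφ/Δψ = 0.9461 → d_rh = R√(Δφ²+q²Δλ²) = 12833.2 km
Excess = (12833.2 − 12523.9) / 12523.9 = 309.3 / 12523.9 = 2.47% ≈ 2.5%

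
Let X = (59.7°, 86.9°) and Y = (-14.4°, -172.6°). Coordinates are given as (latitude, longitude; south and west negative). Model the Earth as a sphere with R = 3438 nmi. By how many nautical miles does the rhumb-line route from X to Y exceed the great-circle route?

228 nmi

Great circle: cos σ = sin φ₁ sin φ₂ + cos φ₁ cos φ₂ cos Δλ,  σ = 1.8794 rad → d_gc = 6461.5 nmi
Rhumb line: Δψ = -1.5605, q = Δφ/Δψ = 0.8287, d_rh = R√(Δφ²+q²Δλ²) = 6689.3 nmi
Excess = 6689.3 − 6461.5 = 227.8 ≈ 228 nmi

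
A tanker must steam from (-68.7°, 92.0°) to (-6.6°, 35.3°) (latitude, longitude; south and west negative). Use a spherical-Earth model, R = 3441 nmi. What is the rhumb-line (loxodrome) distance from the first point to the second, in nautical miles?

4420 nmi

Rhumb course C = atan2(Δλ, Δψ) with Δψ = ln[tan(π/4+φ₂/2)/tan(π/4+φ₁/2)] = +1.5556, Δλ = -0.9896 → C = 327.54°
d = R·|Δφ| / |cos C| = 3441·1.08385 / 0.84374 = 4420 nmi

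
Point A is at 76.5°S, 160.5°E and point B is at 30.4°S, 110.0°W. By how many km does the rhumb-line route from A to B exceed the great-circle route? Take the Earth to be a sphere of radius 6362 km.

498 km

Great circle: cos σ = sin φ₁ sin φ₂ + cos φ₁ cos φ₂ cos Δλ,  σ = 1.0543 rad → d_gc = 6707.7 km
Rhumb line: Δψ = +1.5767, q = Δφ/Δψ = 0.5103, d_rh = R√(Δφ²+q²Δλ²) = 7205.7 km
Excess = 7205.7 − 6707.7 = 498.0 ≈ 498 km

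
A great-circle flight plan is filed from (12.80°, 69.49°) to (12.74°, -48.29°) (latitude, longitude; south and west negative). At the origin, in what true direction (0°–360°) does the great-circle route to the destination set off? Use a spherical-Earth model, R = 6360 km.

N = sin Δλ·cos φ₂ = -0.8630;  D = cos φ₁ sin φ₂ − sin φ₁ cos φ₂ cos Δλ = +0.3158
initial course = atan2(N, D) = 290.10°

290.1°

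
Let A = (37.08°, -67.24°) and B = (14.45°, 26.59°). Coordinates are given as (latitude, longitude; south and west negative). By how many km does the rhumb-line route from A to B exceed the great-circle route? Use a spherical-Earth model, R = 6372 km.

263 km

Great circle: cos σ = sin φ₁ sin φ₂ + cos φ₁ cos φ₂ cos Δλ,  σ = 1.4718 rad → d_gc = 9378.22 km
Rhumb line: Δψ = -0.4428, q = Δφ/Δψ = 0.8919, d_rh = R√(Δφ²+q²Δλ²) = 9641.68 km
Excess = 9641.68 − 9378.22 = 263.46 ≈ 263 km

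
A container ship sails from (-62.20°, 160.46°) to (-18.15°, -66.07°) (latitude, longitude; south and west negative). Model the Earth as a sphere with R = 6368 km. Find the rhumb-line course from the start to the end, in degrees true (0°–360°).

Δψ = ln[tan(π/4+φ₂/2)/tan(π/4+φ₁/2)] = +1.0742
Δλ = +2.3295 rad (taken the short way round)
course = atan2(Δλ, Δψ) = 65.24°

65.2°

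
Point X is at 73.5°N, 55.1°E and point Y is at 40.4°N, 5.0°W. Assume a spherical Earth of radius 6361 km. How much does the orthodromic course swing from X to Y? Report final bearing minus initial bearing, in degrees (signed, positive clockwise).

At departure: θ₁ = atan2(sin Δλ cos φ₂, cos φ₁ sin φ₂ − sin φ₁ cos φ₂ cos Δλ) = 254.76°
At arrival: θ₂ = atan2(sin Δλ cos φ₁, −cos φ₂ sin φ₁ + sin φ₂ cos φ₁ cos Δλ) = 201.09°
Δθ = θ₂ − θ₁ = -53.7°

-53.7°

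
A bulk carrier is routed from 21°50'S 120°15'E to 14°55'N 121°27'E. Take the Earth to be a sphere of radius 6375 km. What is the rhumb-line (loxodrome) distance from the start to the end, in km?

Rhumb course C = atan2(Δλ, Δψ) with Δψ = ln[tan(π/4+φ₂/2)/tan(π/4+φ₁/2)] = +0.6540, Δλ = +0.0209 → C = 1.83°
d = R·|Δφ| / |cos C| = 6375·0.64141 / 0.99949 = 4091 km

4091 km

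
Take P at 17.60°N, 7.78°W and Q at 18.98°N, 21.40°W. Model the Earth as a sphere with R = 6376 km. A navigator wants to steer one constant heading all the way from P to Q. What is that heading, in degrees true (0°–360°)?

Meridional parts: M(φ₁)=+0.3121, M(φ₂)=+0.3375 → ΔM = +0.0254;  Δλ = -0.2377 rad
tan C = Δλ / ΔM = -9.3707 → C = 276.09°

276.1°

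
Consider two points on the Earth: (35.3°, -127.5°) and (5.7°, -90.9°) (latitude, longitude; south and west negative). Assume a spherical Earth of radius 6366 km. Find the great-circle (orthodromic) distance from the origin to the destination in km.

4980 km

Haversine: a = sin²(Δφ/2)+cos φ₁ cos φ₂ sin²(Δλ/2) = 0.14532;  σ = 2·atan2(√a,√(1−a))
σ = 44.817° → d = Rσ = 6366·0.78220 = 4980 km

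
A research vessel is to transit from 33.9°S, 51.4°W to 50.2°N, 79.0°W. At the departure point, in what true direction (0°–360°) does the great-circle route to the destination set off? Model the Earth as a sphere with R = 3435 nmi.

342.7°

N = sin Δλ·cos φ₂ = -0.2966;  D = cos φ₁ sin φ₂ − sin φ₁ cos φ₂ cos Δλ = +0.9541
initial course = atan2(N, D) = 342.73°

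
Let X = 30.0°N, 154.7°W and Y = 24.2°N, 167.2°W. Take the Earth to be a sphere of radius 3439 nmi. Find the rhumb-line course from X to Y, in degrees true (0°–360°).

242.5°

Meridional parts: M(φ₁)=+0.5493, M(φ₂)=+0.4355 → ΔM = -0.1138;  Δλ = -0.2182 rad
tan C = Δλ / ΔM = +1.9173 → C = 242.46°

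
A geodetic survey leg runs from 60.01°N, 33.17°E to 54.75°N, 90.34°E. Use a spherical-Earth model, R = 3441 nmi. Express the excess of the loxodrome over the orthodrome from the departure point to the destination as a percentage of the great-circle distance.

3.1%

Great circle: σ = 0.5282 rad → d_gc = Rσ = 1817.6 nmi
Rhumb: Δφ = -0.0918, Δλ = +0.9978, Δψ = -0.1707, q = Δφ/Δψ = 0.5379 → d_rh = R√(Δφ²+q²Δλ²) = 1873.8 nmi
Excess = (1873.8 − 1817.6) / 1817.6 = 56.2 / 1817.6 = 3.09% ≈ 3.1%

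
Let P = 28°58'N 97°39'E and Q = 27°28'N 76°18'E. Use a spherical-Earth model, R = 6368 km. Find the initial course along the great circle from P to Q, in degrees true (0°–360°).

θ = atan2( sin Δλ·cos φ₂ ,  cos φ₁ sin φ₂ − sin φ₁ cos φ₂ cos Δλ )
  = atan2(-0.3230, +0.0033) = 270.59°

270.6°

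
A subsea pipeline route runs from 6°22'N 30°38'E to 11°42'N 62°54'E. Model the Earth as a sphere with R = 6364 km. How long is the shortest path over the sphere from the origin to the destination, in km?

cos σ = sin φ₁ sin φ₂ + cos φ₁ cos φ₂ cos Δλ
      = sin(6.37°)sin(11.70°) + cos(6.37°)cos(11.70°)cos(32.27°) = 0.8454
σ = 32.287° → d = Rσ = 6364·0.56351 = 3586 km

3586 km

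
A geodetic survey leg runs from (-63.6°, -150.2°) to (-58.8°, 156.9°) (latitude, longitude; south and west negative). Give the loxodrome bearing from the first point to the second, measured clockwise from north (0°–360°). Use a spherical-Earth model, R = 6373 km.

280.7°

Δψ = ln[tan(π/4+φ₂/2)/tan(π/4+φ₁/2)] = +0.1743
Δλ = -0.9233 rad (taken the short way round)
course = atan2(Δλ, Δψ) = 280.69°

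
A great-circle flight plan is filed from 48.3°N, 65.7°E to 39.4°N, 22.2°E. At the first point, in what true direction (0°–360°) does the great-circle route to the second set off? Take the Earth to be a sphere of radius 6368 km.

N = sin Δλ·cos φ₂ = -0.5319;  D = cos φ₁ sin φ₂ − sin φ₁ cos φ₂ cos Δλ = +0.0037
initial course = atan2(N, D) = 270.40°

270.4°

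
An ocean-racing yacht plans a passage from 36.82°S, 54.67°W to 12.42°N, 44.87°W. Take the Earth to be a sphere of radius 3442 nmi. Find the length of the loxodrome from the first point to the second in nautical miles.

Δψ = ln[tan(π/4+φ₂/2)/tan(π/4+φ₁/2)] = +0.9105;  Δφ = +0.8594 rad,  Δλ = +0.1710 rad
q = Δφ/Δψ = 0.9438
d = R·√(Δφ² + q²Δλ²) = 3442·0.87443 = 3010 nmi

3010 nmi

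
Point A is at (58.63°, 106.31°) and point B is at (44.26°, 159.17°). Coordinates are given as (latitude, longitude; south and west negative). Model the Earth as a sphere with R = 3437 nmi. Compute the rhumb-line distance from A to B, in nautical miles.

Δψ = ln[tan(π/4+φ₂/2)/tan(π/4+φ₁/2)] = -0.4069;  Δφ = -0.2508 rad,  Δλ = +0.9226 rad
q = Δφ/Δψ = 0.6164
d = R·√(Δφ² + q²Δλ²) = 3437·0.62155 = 2136 nmi

2136 nmi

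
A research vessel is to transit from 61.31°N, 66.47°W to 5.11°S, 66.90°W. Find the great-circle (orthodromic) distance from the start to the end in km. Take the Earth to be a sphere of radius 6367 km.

7381 km

cos σ = sin φ₁ sin φ₂ + cos φ₁ cos φ₂ cos Δλ
      = sin(61.31°)sin(-5.11°) + cos(61.31°)cos(-5.11°)cos(-0.43°) = 0.4000
σ = 66.421° → d = Rσ = 6367·1.15926 = 7381 km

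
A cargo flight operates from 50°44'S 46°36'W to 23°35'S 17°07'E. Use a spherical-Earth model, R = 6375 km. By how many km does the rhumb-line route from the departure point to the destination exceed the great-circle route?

131 km

Great circle: cos σ = sin φ₁ sin φ₂ + cos φ₁ cos φ₂ cos Δλ,  σ = 0.9684 rad → d_gc = 6173.64 km
Rhumb line: Δψ = +0.6070, q = Δφ/Δψ = 0.7807, d_rh = R√(Δφ²+q²Δλ²) = 6305.13 km
Excess = 6305.13 − 6173.64 = 131.49 ≈ 131 km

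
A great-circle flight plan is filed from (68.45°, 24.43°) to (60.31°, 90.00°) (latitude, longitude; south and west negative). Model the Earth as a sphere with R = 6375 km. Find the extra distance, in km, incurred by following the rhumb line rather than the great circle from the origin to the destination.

Great circle: cos σ = sin φ₁ sin φ₂ + cos φ₁ cos φ₂ cos Δλ,  σ = 0.4881 rad → d_gc = 3111.5 km
Rhumb line: Δψ = -0.3313, q = Δφ/Δψ = 0.4288, d_rh = R√(Δφ²+q²Δλ²) = 3257.2 km
Excess = 3257.2 − 3111.5 = 145.7 ≈ 146 km

146 km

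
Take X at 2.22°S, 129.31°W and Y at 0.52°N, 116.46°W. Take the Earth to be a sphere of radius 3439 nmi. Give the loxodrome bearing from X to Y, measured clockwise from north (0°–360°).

Meridional parts: M(φ₁)=-0.0388, M(φ₂)=+0.0091 → ΔM = +0.0478;  Δλ = +0.2243 rad
tan C = Δλ / ΔM = +4.6888 → C = 77.96°

78.0°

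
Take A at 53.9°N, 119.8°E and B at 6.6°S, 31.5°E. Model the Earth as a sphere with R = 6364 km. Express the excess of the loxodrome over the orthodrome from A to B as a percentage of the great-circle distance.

Great circle: σ = 1.6464 rad → d_gc = Rσ = 10477.5 km
Rhumb: Δφ = -1.0559, Δλ = -1.5411, Δψ = -1.2367, q = Δφ/Δψ = 0.8539 → d_rh = R√(Δφ²+q²Δλ²) = 10737.2 km
Excess = (10737.2 − 10477.5) / 10477.5 = 259.7 / 10477.5 = 2.48% ≈ 2.5%

2.5%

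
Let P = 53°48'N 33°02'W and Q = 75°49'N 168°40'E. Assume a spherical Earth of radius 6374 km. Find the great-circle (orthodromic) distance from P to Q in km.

5520 km

cos σ = sin φ₁ sin φ₂ + cos φ₁ cos φ₂ cos Δλ
      = sin(53.80°)sin(75.82°) + cos(53.80°)cos(75.82°)cos(-158.30°) = 0.6479
σ = 49.616° → d = Rσ = 6374·0.86597 = 5520 km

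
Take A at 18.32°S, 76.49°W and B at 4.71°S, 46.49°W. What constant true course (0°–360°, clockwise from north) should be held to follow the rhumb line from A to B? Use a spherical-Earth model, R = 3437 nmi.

Δψ = ln[tan(π/4+φ₂/2)/tan(π/4+φ₁/2)] = +0.2430
Δλ = +0.5236 rad (taken the short way round)
course = atan2(Δλ, Δψ) = 65.10°

65.1°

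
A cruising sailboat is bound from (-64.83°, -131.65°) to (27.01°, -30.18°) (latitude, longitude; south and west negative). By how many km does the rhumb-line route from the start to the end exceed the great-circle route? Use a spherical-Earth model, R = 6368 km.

429 km

Great circle: cos σ = sin φ₁ sin φ₂ + cos φ₁ cos φ₂ cos Δλ,  σ = 2.0787 rad → d_gc = 13237.4 km
Rhumb line: Δψ = +1.9894, q = Δφ/Δψ = 0.8057, d_rh = R√(Δφ²+q²Δλ²) = 13666.0 km
Excess = 13666.0 − 13237.4 = 428.6 ≈ 429 km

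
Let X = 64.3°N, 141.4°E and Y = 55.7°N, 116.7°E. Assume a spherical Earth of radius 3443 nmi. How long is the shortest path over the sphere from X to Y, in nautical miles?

895 nmi

Haversine: a = sin²(Δφ/2)+cos φ₁ cos φ₂ sin²(Δλ/2) = 0.01680;  σ = 2·atan2(√a,√(1−a))
σ = 14.895° → d = Rσ = 3443·0.25997 = 895 nmi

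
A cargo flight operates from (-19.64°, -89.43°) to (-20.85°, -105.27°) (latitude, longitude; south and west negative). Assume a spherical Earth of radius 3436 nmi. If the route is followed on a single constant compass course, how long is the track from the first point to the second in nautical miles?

894 nmi

Δψ = ln[tan(π/4+φ₂/2)/tan(π/4+φ₁/2)] = -0.0225;  Δφ = -0.0211 rad,  Δλ = -0.2765 rad
q = Δφ/Δψ = 0.9382
d = R·√(Δφ² + q²Δλ²) = 3436·0.26023 = 894 nmi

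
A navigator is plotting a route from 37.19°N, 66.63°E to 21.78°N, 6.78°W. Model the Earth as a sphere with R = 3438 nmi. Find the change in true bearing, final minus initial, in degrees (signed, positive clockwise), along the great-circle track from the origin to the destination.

Initial bearing θ₁ = atan2(sin Δλ cos φ₂, cos φ₁ sin φ₂ − sin φ₁ cos φ₂ cos Δλ) = 278.65°
Final bearing θ₂ = (initial bearing from the destination back to the start) + 180° = 238.01°
Δθ = θ₂ − θ₁ = -40.6°

-40.6°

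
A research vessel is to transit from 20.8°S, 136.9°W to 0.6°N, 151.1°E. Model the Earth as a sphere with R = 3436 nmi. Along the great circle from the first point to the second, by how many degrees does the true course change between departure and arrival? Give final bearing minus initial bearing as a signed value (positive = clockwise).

At departure: θ₁ = atan2(sin Δλ cos φ₂, cos φ₁ sin φ₂ − sin φ₁ cos φ₂ cos Δλ) = 277.16°
At arrival: θ₂ = atan2(sin Δλ cos φ₁, −cos φ₂ sin φ₁ + sin φ₂ cos φ₁ cos Δλ) = 291.94°
Δθ = θ₂ − θ₁ = +14.8°

+14.8°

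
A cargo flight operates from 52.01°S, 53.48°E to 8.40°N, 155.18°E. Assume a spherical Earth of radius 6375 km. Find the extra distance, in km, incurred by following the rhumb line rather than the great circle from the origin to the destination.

Great circle: cos σ = sin φ₁ sin φ₂ + cos φ₁ cos φ₂ cos Δλ,  σ = 1.8117 rad → d_gc = 11549.8 km
Rhumb line: Δψ = +1.2136, q = Δφ/Δψ = 0.8688, d_rh = R√(Δφ²+q²Δλ²) = 11909.1 km
Excess = 11909.1 − 11549.8 = 359.3 ≈ 359 km

359 km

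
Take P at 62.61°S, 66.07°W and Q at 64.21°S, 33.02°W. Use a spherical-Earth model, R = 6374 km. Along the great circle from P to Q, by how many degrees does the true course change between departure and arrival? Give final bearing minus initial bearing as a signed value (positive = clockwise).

At departure: θ₁ = atan2(sin Δλ cos φ₂, cos φ₁ sin φ₂ − sin φ₁ cos φ₂ cos Δλ) = 110.86°
At arrival: θ₂ = atan2(sin Δλ cos φ₁, −cos φ₂ sin φ₁ + sin φ₂ cos φ₁ cos Δλ) = 81.14°
Δθ = θ₂ − θ₁ = -29.7°

-29.7°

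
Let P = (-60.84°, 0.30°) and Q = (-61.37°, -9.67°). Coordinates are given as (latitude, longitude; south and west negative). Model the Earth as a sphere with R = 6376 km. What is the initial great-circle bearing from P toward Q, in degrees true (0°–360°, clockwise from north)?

259.4°

N = sin Δλ·cos φ₂ = -0.0830;  D = cos φ₁ sin φ₂ − sin φ₁ cos φ₂ cos Δλ = -0.0156
initial course = atan2(N, D) = 259.37°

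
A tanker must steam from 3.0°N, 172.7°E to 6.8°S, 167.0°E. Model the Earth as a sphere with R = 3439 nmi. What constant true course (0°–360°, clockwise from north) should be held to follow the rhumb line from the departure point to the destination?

Δψ = ln[tan(π/4+φ₂/2)/tan(π/4+φ₁/2)] = -0.1713
Δλ = -0.0995 rad (taken the short way round)
course = atan2(Δλ, Δψ) = 210.14°

210.1°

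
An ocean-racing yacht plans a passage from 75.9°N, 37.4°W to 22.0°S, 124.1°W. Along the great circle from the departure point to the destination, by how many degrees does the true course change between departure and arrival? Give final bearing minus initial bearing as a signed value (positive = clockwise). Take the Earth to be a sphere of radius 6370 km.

-66.2°

Initial bearing θ₁ = atan2(sin Δλ cos φ₂, cos φ₁ sin φ₂ − sin φ₁ cos φ₂ cos Δλ) = 261.22°
Final bearing θ₂ = (initial bearing from the destination back to the start) + 180° = 195.05°
Δθ = θ₂ − θ₁ = -66.2°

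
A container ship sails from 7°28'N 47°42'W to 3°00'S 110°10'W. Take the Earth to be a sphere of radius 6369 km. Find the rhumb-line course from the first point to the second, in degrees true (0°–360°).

260.5°

Meridional parts: M(φ₁)=+0.1307, M(φ₂)=-0.0524 → ΔM = -0.1831;  Δλ = -1.0902 rad
tan C = Δλ / ΔM = +5.9553 → C = 260.47°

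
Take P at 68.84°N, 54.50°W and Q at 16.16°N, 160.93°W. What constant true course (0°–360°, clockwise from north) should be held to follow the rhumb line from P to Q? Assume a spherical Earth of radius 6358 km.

Meridional parts: M(φ₁)=+1.6778, M(φ₂)=+0.2859 → ΔM = -1.3919;  Δλ = -1.8576 rad
tan C = Δλ / ΔM = +1.3345 → C = 233.15°

233.2°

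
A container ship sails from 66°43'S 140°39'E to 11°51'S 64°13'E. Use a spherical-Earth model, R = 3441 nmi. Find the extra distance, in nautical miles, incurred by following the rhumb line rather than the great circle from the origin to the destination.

Great circle: cos σ = sin φ₁ sin φ₂ + cos φ₁ cos φ₂ cos Δλ,  σ = 1.2877 rad → d_gc = 4430.8 nmi
Rhumb line: Δψ = +1.3714, q = Δφ/Δψ = 0.6983, d_rh = R√(Δφ²+q²Δλ²) = 4596.9 nmi
Excess = 4596.9 − 4430.8 = 166.1 ≈ 166 nmi

166 nmi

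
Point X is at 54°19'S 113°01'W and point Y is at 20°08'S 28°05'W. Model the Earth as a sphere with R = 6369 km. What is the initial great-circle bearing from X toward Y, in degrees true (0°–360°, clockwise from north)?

N = sin Δλ·cos φ₂ = +0.9352;  D = cos φ₁ sin φ₂ − sin φ₁ cos φ₂ cos Δλ = -0.1334
initial course = atan2(N, D) = 98.12°

98.1°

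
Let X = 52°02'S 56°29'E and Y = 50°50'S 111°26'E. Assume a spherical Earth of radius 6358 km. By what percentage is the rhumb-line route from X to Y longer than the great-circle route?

Great circle: σ = 0.5838 rad → d_gc = Rσ = 3711.8 km
Rhumb: Δφ = +0.0209, Δλ = +0.9591, Δψ = +0.0336, q = Δφ/Δψ = 0.6234 → d_rh = R√(Δφ²+q²Δλ²) = 3803.5 km
Excess = (3803.5 − 3711.8) / 3711.8 = 91.7 / 3711.8 = 2.47% ≈ 2.5%

2.5%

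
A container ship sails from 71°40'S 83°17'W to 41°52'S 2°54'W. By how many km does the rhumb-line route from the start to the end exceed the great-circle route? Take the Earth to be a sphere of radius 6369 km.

335 km

Great circle: cos σ = sin φ₁ sin φ₂ + cos φ₁ cos φ₂ cos Δλ,  σ = 0.8330 rad → d_gc = 5305.4 km
Rhumb line: Δψ = +1.0180, q = Δφ/Δψ = 0.5109, d_rh = R√(Δφ²+q²Δλ²) = 5640.3 km
Excess = 5640.3 − 5305.4 = 334.9 ≈ 335 km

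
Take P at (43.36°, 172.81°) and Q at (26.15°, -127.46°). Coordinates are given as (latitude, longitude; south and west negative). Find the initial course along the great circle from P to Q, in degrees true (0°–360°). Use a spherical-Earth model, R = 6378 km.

θ = atan2( sin Δλ·cos φ₂ ,  cos φ₁ sin φ₂ − sin φ₁ cos φ₂ cos Δλ )
  = atan2(+0.7753, +0.0098) = 89.28°

89.3°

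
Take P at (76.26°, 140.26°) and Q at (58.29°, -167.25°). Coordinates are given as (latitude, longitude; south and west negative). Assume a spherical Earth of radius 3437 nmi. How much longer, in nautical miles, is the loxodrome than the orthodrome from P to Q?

46 nmi

Great circle: cos σ = sin φ₁ sin φ₂ + cos φ₁ cos φ₂ cos Δλ,  σ = 0.4455 rad → d_gc = 1531.2 nmi
Rhumb line: Δψ = -0.8575, q = Δφ/Δψ = 0.3658, d_rh = R√(Δφ²+q²Δλ²) = 1577.4 nmi
Excess = 1577.4 − 1531.2 = 46.2 ≈ 46 nmi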